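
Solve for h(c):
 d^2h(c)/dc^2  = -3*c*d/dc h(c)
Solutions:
 h(c) = C1 + C2*erf(sqrt(6)*c/2)


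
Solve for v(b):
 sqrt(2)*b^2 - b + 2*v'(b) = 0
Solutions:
 v(b) = C1 - sqrt(2)*b^3/6 + b^2/4


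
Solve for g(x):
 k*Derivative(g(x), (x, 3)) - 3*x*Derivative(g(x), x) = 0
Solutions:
 g(x) = C1 + Integral(C2*airyai(3^(1/3)*x*(1/k)^(1/3)) + C3*airybi(3^(1/3)*x*(1/k)^(1/3)), x)


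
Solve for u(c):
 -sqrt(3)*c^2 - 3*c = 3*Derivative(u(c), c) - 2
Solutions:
 u(c) = C1 - sqrt(3)*c^3/9 - c^2/2 + 2*c/3


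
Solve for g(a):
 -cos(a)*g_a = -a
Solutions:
 g(a) = C1 + Integral(a/cos(a), a)


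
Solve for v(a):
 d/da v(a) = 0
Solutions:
 v(a) = C1


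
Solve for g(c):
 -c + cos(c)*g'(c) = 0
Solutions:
 g(c) = C1 + Integral(c/cos(c), c)


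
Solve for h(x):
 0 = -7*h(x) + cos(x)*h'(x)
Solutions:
 h(x) = C1*sqrt(sin(x) + 1)*(sin(x)^3 + 3*sin(x)^2 + 3*sin(x) + 1)/(sqrt(sin(x) - 1)*(sin(x)^3 - 3*sin(x)^2 + 3*sin(x) - 1))


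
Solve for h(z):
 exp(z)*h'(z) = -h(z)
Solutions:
 h(z) = C1*exp(exp(-z))


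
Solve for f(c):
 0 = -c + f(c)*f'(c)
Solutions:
 f(c) = -sqrt(C1 + c^2)
 f(c) = sqrt(C1 + c^2)


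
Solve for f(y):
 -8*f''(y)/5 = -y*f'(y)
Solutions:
 f(y) = C1 + C2*erfi(sqrt(5)*y/4)


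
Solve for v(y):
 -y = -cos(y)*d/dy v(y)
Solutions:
 v(y) = C1 + Integral(y/cos(y), y)


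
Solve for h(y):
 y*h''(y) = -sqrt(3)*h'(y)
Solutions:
 h(y) = C1 + C2*y^(1 - sqrt(3))


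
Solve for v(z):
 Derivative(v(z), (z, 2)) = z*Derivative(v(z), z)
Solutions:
 v(z) = C1 + C2*erfi(sqrt(2)*z/2)


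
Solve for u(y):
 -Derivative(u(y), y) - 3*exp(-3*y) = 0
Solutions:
 u(y) = C1 + exp(-3*y)


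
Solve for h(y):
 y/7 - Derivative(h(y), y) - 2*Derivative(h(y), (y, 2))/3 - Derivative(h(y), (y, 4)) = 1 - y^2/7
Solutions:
 h(y) = C1 + C2*exp(2^(1/3)*y*(-4/(27 + sqrt(761))^(1/3) + 2^(1/3)*(27 + sqrt(761))^(1/3))/12)*sin(2^(1/3)*sqrt(3)*y*(4/(27 + sqrt(761))^(1/3) + 2^(1/3)*(27 + sqrt(761))^(1/3))/12) + C3*exp(2^(1/3)*y*(-4/(27 + sqrt(761))^(1/3) + 2^(1/3)*(27 + sqrt(761))^(1/3))/12)*cos(2^(1/3)*sqrt(3)*y*(4/(27 + sqrt(761))^(1/3) + 2^(1/3)*(27 + sqrt(761))^(1/3))/12) + C4*exp(-2^(1/3)*y*(-4/(27 + sqrt(761))^(1/3) + 2^(1/3)*(27 + sqrt(761))^(1/3))/6) + y^3/21 - y^2/42 - 61*y/63


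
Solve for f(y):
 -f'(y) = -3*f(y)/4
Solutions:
 f(y) = C1*exp(3*y/4)


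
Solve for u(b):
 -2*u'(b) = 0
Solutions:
 u(b) = C1


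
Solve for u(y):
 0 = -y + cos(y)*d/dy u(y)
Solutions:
 u(y) = C1 + Integral(y/cos(y), y)


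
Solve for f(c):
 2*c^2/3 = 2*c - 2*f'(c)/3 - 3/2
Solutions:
 f(c) = C1 - c^3/3 + 3*c^2/2 - 9*c/4


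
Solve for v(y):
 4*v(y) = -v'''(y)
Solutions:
 v(y) = C3*exp(-2^(2/3)*y) + (C1*sin(2^(2/3)*sqrt(3)*y/2) + C2*cos(2^(2/3)*sqrt(3)*y/2))*exp(2^(2/3)*y/2)


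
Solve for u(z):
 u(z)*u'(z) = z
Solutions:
 u(z) = -sqrt(C1 + z^2)
 u(z) = sqrt(C1 + z^2)


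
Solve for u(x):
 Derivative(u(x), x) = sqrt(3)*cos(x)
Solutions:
 u(x) = C1 + sqrt(3)*sin(x)


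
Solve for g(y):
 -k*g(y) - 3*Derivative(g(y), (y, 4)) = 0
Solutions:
 g(y) = C1*exp(-3^(3/4)*y*(-k)^(1/4)/3) + C2*exp(3^(3/4)*y*(-k)^(1/4)/3) + C3*exp(-3^(3/4)*I*y*(-k)^(1/4)/3) + C4*exp(3^(3/4)*I*y*(-k)^(1/4)/3)


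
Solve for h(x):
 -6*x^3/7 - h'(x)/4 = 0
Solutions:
 h(x) = C1 - 6*x^4/7


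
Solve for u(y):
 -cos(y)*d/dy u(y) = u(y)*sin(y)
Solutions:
 u(y) = C1*cos(y)


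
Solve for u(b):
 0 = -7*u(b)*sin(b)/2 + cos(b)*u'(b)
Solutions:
 u(b) = C1/cos(b)^(7/2)


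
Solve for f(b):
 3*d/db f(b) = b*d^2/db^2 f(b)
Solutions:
 f(b) = C1 + C2*b^4


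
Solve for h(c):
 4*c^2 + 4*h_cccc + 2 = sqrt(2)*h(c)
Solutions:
 h(c) = C1*exp(-2^(5/8)*c/2) + C2*exp(2^(5/8)*c/2) + C3*sin(2^(5/8)*c/2) + C4*cos(2^(5/8)*c/2) + 2*sqrt(2)*c^2 + sqrt(2)


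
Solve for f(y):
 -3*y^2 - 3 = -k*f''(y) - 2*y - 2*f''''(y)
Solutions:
 f(y) = C1 + C2*y + C3*exp(-sqrt(2)*y*sqrt(-k)/2) + C4*exp(sqrt(2)*y*sqrt(-k)/2) + y^4/(4*k) - y^3/(3*k) + y^2*(3/2 - 6/k)/k


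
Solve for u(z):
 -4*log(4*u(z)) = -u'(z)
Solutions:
 -Integral(1/(log(_y) + 2*log(2)), (_y, u(z)))/4 = C1 - z


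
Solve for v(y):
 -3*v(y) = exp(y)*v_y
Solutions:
 v(y) = C1*exp(3*exp(-y))


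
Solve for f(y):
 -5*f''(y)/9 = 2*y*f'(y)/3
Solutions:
 f(y) = C1 + C2*erf(sqrt(15)*y/5)


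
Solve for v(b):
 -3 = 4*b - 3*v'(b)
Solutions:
 v(b) = C1 + 2*b^2/3 + b


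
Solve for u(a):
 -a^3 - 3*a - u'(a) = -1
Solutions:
 u(a) = C1 - a^4/4 - 3*a^2/2 + a


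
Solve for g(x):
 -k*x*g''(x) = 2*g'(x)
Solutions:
 g(x) = C1 + x^(((re(k) - 2)*re(k) + im(k)^2)/(re(k)^2 + im(k)^2))*(C2*sin(2*log(x)*Abs(im(k))/(re(k)^2 + im(k)^2)) + C3*cos(2*log(x)*im(k)/(re(k)^2 + im(k)^2)))


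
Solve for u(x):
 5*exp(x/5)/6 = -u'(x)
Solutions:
 u(x) = C1 - 25*exp(x/5)/6


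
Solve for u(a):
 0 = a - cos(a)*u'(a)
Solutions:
 u(a) = C1 + Integral(a/cos(a), a)


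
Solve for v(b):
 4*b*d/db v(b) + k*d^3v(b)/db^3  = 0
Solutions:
 v(b) = C1 + Integral(C2*airyai(2^(2/3)*b*(-1/k)^(1/3)) + C3*airybi(2^(2/3)*b*(-1/k)^(1/3)), b)


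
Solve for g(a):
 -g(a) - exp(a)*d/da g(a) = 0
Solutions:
 g(a) = C1*exp(exp(-a))


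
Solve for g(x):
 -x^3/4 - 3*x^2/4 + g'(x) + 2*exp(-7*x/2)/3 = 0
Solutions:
 g(x) = C1 + x^4/16 + x^3/4 + 4*exp(-7*x/2)/21


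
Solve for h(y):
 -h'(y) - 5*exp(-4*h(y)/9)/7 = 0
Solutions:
 h(y) = 9*log(-I*(C1 - 20*y/63)^(1/4))
 h(y) = 9*log(I*(C1 - 20*y/63)^(1/4))
 h(y) = 9*log(-(C1 - 20*y/63)^(1/4))
 h(y) = 9*log(C1 - 20*y/63)/4


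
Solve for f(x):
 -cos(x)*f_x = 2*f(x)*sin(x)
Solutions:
 f(x) = C1*cos(x)^2


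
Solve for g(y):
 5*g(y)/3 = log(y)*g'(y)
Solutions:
 g(y) = C1*exp(5*li(y)/3)


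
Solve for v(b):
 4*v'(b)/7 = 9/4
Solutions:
 v(b) = C1 + 63*b/16


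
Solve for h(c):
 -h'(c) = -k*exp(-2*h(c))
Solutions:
 h(c) = log(-sqrt(C1 + 2*c*k))
 h(c) = log(C1 + 2*c*k)/2


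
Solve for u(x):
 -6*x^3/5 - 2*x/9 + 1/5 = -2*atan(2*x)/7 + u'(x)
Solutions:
 u(x) = C1 - 3*x^4/10 - x^2/9 + 2*x*atan(2*x)/7 + x/5 - log(4*x^2 + 1)/14


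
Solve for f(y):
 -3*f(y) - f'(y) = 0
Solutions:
 f(y) = C1*exp(-3*y)


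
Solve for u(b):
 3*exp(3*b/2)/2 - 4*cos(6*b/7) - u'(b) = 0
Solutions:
 u(b) = C1 + exp(3*b/2) - 14*sin(6*b/7)/3


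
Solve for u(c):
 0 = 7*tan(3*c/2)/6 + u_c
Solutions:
 u(c) = C1 + 7*log(cos(3*c/2))/9


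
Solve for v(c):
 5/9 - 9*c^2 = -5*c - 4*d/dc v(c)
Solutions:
 v(c) = C1 + 3*c^3/4 - 5*c^2/8 - 5*c/36


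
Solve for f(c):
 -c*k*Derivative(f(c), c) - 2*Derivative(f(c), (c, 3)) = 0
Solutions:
 f(c) = C1 + Integral(C2*airyai(2^(2/3)*c*(-k)^(1/3)/2) + C3*airybi(2^(2/3)*c*(-k)^(1/3)/2), c)


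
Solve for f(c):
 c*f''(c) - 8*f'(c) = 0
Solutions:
 f(c) = C1 + C2*c^9


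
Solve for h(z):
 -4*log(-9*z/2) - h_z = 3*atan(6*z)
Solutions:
 h(z) = C1 - 4*z*log(-z) - 3*z*atan(6*z) - 8*z*log(3) + 4*z*log(2) + 4*z + log(36*z^2 + 1)/4


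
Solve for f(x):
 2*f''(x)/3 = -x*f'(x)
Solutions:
 f(x) = C1 + C2*erf(sqrt(3)*x/2)


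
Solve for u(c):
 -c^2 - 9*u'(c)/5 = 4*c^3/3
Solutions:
 u(c) = C1 - 5*c^4/27 - 5*c^3/27


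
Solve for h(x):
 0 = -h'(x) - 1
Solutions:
 h(x) = C1 - x


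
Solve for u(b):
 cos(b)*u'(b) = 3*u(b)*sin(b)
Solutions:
 u(b) = C1/cos(b)^3


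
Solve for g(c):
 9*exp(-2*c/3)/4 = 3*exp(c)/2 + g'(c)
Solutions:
 g(c) = C1 - 3*exp(c)/2 - 27*exp(-2*c/3)/8


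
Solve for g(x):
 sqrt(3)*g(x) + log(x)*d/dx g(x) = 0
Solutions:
 g(x) = C1*exp(-sqrt(3)*li(x))


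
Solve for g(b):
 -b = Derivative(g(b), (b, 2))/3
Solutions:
 g(b) = C1 + C2*b - b^3/2


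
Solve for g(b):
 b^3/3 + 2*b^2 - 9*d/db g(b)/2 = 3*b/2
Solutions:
 g(b) = C1 + b^4/54 + 4*b^3/27 - b^2/6


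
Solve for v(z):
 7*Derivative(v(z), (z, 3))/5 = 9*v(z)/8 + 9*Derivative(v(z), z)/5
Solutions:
 v(z) = C1*exp(-z*(8*3^(2/3)*98^(1/3)/(sqrt(5649) + 105)^(1/3) + 84^(1/3)*(sqrt(5649) + 105)^(1/3))/56)*sin(3^(1/6)*z*(-28^(1/3)*3^(2/3)*(sqrt(5649) + 105)^(1/3) + 24*98^(1/3)/(sqrt(5649) + 105)^(1/3))/56) + C2*exp(-z*(8*3^(2/3)*98^(1/3)/(sqrt(5649) + 105)^(1/3) + 84^(1/3)*(sqrt(5649) + 105)^(1/3))/56)*cos(3^(1/6)*z*(-28^(1/3)*3^(2/3)*(sqrt(5649) + 105)^(1/3) + 24*98^(1/3)/(sqrt(5649) + 105)^(1/3))/56) + C3*exp(z*(8*3^(2/3)*98^(1/3)/(sqrt(5649) + 105)^(1/3) + 84^(1/3)*(sqrt(5649) + 105)^(1/3))/28)


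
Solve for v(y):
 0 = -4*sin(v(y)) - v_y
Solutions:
 v(y) = -acos((-C1 - exp(8*y))/(C1 - exp(8*y))) + 2*pi
 v(y) = acos((-C1 - exp(8*y))/(C1 - exp(8*y)))


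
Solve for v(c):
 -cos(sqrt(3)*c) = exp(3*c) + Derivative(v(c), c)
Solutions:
 v(c) = C1 - exp(3*c)/3 - sqrt(3)*sin(sqrt(3)*c)/3


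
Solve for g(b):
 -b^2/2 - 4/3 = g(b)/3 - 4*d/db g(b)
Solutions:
 g(b) = C1*exp(b/12) - 3*b^2/2 - 36*b - 436


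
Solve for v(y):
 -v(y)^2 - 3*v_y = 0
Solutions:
 v(y) = 3/(C1 + y)


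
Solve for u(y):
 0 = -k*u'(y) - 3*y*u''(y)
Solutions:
 u(y) = C1 + y^(1 - re(k)/3)*(C2*sin(log(y)*Abs(im(k))/3) + C3*cos(log(y)*im(k)/3))


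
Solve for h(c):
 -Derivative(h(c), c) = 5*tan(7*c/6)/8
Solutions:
 h(c) = C1 + 15*log(cos(7*c/6))/28


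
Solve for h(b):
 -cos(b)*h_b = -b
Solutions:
 h(b) = C1 + Integral(b/cos(b), b)


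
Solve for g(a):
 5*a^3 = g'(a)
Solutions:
 g(a) = C1 + 5*a^4/4


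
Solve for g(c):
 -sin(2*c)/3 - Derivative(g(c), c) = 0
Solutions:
 g(c) = C1 + cos(2*c)/6


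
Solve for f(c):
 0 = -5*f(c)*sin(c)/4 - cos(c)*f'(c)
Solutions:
 f(c) = C1*cos(c)^(5/4)


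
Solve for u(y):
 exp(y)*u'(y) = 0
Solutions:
 u(y) = C1


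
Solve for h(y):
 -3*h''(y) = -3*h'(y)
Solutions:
 h(y) = C1 + C2*exp(y)


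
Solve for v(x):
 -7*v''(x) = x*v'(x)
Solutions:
 v(x) = C1 + C2*erf(sqrt(14)*x/14)


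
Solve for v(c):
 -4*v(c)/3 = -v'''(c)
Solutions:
 v(c) = C3*exp(6^(2/3)*c/3) + (C1*sin(2^(2/3)*3^(1/6)*c/2) + C2*cos(2^(2/3)*3^(1/6)*c/2))*exp(-6^(2/3)*c/6)


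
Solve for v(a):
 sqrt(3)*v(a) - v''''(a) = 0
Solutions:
 v(a) = C1*exp(-3^(1/8)*a) + C2*exp(3^(1/8)*a) + C3*sin(3^(1/8)*a) + C4*cos(3^(1/8)*a)


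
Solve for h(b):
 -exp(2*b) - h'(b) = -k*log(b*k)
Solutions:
 h(b) = C1 + b*k*log(b*k) - b*k - exp(2*b)/2


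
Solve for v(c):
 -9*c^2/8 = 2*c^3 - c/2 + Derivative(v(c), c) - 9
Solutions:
 v(c) = C1 - c^4/2 - 3*c^3/8 + c^2/4 + 9*c


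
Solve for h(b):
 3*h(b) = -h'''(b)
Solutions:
 h(b) = C3*exp(-3^(1/3)*b) + (C1*sin(3^(5/6)*b/2) + C2*cos(3^(5/6)*b/2))*exp(3^(1/3)*b/2)


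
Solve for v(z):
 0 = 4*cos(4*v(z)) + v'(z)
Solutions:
 v(z) = -asin((C1 + exp(32*z))/(C1 - exp(32*z)))/4 + pi/4
 v(z) = asin((C1 + exp(32*z))/(C1 - exp(32*z)))/4


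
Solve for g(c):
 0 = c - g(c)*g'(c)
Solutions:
 g(c) = -sqrt(C1 + c^2)
 g(c) = sqrt(C1 + c^2)


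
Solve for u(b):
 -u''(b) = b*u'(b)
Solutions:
 u(b) = C1 + C2*erf(sqrt(2)*b/2)


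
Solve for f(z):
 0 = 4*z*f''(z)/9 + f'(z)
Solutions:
 f(z) = C1 + C2/z^(5/4)


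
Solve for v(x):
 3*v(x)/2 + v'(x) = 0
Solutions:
 v(x) = C1*exp(-3*x/2)


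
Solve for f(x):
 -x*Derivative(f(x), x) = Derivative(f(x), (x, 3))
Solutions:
 f(x) = C1 + Integral(C2*airyai(-x) + C3*airybi(-x), x)


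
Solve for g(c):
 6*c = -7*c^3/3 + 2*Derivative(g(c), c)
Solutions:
 g(c) = C1 + 7*c^4/24 + 3*c^2/2


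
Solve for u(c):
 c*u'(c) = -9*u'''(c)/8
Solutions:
 u(c) = C1 + Integral(C2*airyai(-2*3^(1/3)*c/3) + C3*airybi(-2*3^(1/3)*c/3), c)


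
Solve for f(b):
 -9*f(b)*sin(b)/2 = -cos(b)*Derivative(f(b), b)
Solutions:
 f(b) = C1/cos(b)^(9/2)


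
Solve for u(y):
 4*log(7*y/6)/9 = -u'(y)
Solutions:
 u(y) = C1 - 4*y*log(y)/9 - 4*y*log(7)/9 + 4*y/9 + 4*y*log(6)/9


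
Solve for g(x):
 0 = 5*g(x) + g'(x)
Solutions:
 g(x) = C1*exp(-5*x)


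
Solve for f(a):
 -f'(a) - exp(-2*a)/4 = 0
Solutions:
 f(a) = C1 + exp(-2*a)/8


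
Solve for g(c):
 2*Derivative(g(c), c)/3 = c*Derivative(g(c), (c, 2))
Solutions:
 g(c) = C1 + C2*c^(5/3)


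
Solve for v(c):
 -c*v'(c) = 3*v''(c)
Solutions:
 v(c) = C1 + C2*erf(sqrt(6)*c/6)


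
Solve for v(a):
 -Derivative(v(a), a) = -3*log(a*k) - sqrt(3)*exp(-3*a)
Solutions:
 v(a) = C1 + 3*a*log(a*k) - 3*a - sqrt(3)*exp(-3*a)/3


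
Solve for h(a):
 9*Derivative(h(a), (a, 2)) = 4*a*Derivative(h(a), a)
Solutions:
 h(a) = C1 + C2*erfi(sqrt(2)*a/3)


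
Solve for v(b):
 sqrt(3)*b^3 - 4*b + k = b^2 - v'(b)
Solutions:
 v(b) = C1 - sqrt(3)*b^4/4 + b^3/3 + 2*b^2 - b*k


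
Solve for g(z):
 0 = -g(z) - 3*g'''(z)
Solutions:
 g(z) = C3*exp(-3^(2/3)*z/3) + (C1*sin(3^(1/6)*z/2) + C2*cos(3^(1/6)*z/2))*exp(3^(2/3)*z/6)


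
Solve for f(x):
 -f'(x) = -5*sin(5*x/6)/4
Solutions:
 f(x) = C1 - 3*cos(5*x/6)/2


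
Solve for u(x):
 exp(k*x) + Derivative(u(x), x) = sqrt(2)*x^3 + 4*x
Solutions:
 u(x) = C1 + sqrt(2)*x^4/4 + 2*x^2 - exp(k*x)/k


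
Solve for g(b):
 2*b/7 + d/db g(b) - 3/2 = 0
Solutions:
 g(b) = C1 - b^2/7 + 3*b/2


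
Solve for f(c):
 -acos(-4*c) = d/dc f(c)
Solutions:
 f(c) = C1 - c*acos(-4*c) - sqrt(1 - 16*c^2)/4


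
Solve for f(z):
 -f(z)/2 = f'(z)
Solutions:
 f(z) = C1*exp(-z/2)


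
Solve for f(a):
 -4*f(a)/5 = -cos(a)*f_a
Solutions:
 f(a) = C1*(sin(a) + 1)^(2/5)/(sin(a) - 1)^(2/5)


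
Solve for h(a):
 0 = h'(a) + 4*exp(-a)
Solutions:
 h(a) = C1 + 4*exp(-a)


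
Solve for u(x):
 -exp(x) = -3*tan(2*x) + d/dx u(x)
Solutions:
 u(x) = C1 - exp(x) - 3*log(cos(2*x))/2


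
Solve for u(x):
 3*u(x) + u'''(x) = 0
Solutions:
 u(x) = C3*exp(-3^(1/3)*x) + (C1*sin(3^(5/6)*x/2) + C2*cos(3^(5/6)*x/2))*exp(3^(1/3)*x/2)


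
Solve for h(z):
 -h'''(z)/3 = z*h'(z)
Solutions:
 h(z) = C1 + Integral(C2*airyai(-3^(1/3)*z) + C3*airybi(-3^(1/3)*z), z)


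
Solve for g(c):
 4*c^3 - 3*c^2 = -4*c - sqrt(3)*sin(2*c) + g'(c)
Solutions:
 g(c) = C1 + c^4 - c^3 + 2*c^2 - sqrt(3)*cos(2*c)/2


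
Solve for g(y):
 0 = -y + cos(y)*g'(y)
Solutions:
 g(y) = C1 + Integral(y/cos(y), y)


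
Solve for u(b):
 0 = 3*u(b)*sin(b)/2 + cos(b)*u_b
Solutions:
 u(b) = C1*cos(b)^(3/2)


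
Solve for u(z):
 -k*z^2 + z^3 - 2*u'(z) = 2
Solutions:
 u(z) = C1 - k*z^3/6 + z^4/8 - z


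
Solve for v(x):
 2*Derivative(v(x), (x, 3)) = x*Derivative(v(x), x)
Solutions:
 v(x) = C1 + Integral(C2*airyai(2^(2/3)*x/2) + C3*airybi(2^(2/3)*x/2), x)


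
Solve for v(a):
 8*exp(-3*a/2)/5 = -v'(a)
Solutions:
 v(a) = C1 + 16*exp(-3*a/2)/15


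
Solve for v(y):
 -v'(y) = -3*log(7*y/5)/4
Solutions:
 v(y) = C1 + 3*y*log(y)/4 - 3*y*log(5)/4 - 3*y/4 + 3*y*log(7)/4


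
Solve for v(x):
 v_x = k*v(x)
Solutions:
 v(x) = C1*exp(k*x)


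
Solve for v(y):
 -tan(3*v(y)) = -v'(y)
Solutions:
 v(y) = -asin(C1*exp(3*y))/3 + pi/3
 v(y) = asin(C1*exp(3*y))/3


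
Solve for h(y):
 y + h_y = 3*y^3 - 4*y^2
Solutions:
 h(y) = C1 + 3*y^4/4 - 4*y^3/3 - y^2/2


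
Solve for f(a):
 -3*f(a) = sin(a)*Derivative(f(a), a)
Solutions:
 f(a) = C1*(cos(a) + 1)^(3/2)/(cos(a) - 1)^(3/2)


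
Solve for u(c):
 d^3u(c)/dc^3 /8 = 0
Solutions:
 u(c) = C1 + C2*c + C3*c^2


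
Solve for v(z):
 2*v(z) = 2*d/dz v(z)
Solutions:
 v(z) = C1*exp(z)


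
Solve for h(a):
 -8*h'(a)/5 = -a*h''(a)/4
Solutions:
 h(a) = C1 + C2*a^(37/5)


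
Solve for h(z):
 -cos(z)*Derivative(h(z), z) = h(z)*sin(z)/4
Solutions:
 h(z) = C1*cos(z)^(1/4)


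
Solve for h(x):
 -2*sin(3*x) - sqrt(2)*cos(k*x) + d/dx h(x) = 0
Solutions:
 h(x) = C1 - 2*cos(3*x)/3 + sqrt(2)*sin(k*x)/k


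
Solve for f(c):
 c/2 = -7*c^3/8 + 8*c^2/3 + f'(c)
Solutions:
 f(c) = C1 + 7*c^4/32 - 8*c^3/9 + c^2/4


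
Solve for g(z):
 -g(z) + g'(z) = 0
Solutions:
 g(z) = C1*exp(z)


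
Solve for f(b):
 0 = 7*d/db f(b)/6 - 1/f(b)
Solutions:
 f(b) = -sqrt(C1 + 84*b)/7
 f(b) = sqrt(C1 + 84*b)/7


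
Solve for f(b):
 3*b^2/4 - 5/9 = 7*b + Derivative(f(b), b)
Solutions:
 f(b) = C1 + b^3/4 - 7*b^2/2 - 5*b/9


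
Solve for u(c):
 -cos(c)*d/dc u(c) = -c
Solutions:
 u(c) = C1 + Integral(c/cos(c), c)


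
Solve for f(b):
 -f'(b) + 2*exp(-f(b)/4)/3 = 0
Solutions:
 f(b) = 4*log(C1 + b/6)


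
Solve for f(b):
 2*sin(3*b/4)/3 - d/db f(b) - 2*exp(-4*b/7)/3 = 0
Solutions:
 f(b) = C1 - 8*cos(3*b/4)/9 + 7*exp(-4*b/7)/6


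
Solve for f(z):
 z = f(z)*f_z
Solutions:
 f(z) = -sqrt(C1 + z^2)
 f(z) = sqrt(C1 + z^2)


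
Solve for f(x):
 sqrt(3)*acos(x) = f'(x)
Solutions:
 f(x) = C1 + sqrt(3)*(x*acos(x) - sqrt(1 - x^2))


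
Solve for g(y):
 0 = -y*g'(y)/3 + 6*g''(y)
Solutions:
 g(y) = C1 + C2*erfi(y/6)


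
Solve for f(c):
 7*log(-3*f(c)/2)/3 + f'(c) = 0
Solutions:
 3*Integral(1/(log(-_y) - log(2) + log(3)), (_y, f(c)))/7 = C1 - c


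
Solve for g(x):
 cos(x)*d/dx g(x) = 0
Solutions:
 g(x) = C1


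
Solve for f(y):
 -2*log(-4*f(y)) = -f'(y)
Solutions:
 -Integral(1/(log(-_y) + 2*log(2)), (_y, f(y)))/2 = C1 - y


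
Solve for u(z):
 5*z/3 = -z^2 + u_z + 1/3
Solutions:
 u(z) = C1 + z^3/3 + 5*z^2/6 - z/3


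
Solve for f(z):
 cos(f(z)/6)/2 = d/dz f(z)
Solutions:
 -z/2 - 3*log(sin(f(z)/6) - 1) + 3*log(sin(f(z)/6) + 1) = C1


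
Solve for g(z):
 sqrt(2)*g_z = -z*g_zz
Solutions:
 g(z) = C1 + C2*z^(1 - sqrt(2))


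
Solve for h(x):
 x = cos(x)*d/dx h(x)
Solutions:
 h(x) = C1 + Integral(x/cos(x), x)


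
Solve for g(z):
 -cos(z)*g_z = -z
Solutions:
 g(z) = C1 + Integral(z/cos(z), z)


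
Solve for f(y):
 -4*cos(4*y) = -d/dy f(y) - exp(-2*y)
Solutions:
 f(y) = C1 + sin(4*y) + exp(-2*y)/2


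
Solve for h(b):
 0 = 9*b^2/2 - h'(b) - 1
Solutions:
 h(b) = C1 + 3*b^3/2 - b


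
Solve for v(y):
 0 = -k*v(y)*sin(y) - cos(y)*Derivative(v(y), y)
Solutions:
 v(y) = C1*exp(k*log(cos(y)))


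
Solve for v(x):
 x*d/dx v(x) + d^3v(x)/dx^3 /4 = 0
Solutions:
 v(x) = C1 + Integral(C2*airyai(-2^(2/3)*x) + C3*airybi(-2^(2/3)*x), x)


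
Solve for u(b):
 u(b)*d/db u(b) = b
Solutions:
 u(b) = -sqrt(C1 + b^2)
 u(b) = sqrt(C1 + b^2)


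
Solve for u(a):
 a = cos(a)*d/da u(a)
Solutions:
 u(a) = C1 + Integral(a/cos(a), a)


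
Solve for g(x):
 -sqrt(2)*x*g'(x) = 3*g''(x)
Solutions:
 g(x) = C1 + C2*erf(2^(3/4)*sqrt(3)*x/6)


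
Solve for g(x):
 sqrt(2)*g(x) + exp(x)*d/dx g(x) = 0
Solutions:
 g(x) = C1*exp(sqrt(2)*exp(-x))


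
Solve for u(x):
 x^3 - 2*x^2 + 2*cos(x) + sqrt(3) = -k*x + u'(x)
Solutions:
 u(x) = C1 + k*x^2/2 + x^4/4 - 2*x^3/3 + sqrt(3)*x + 2*sin(x)


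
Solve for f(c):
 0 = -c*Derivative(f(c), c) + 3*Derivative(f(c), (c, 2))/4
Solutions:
 f(c) = C1 + C2*erfi(sqrt(6)*c/3)


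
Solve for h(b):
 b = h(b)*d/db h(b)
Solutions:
 h(b) = -sqrt(C1 + b^2)
 h(b) = sqrt(C1 + b^2)


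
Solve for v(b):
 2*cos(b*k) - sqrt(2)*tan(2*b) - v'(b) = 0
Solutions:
 v(b) = C1 + 2*Piecewise((sin(b*k)/k, Ne(k, 0)), (b, True)) + sqrt(2)*log(cos(2*b))/2


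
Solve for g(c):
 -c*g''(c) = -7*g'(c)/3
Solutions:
 g(c) = C1 + C2*c^(10/3)


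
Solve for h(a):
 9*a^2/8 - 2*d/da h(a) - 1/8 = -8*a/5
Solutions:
 h(a) = C1 + 3*a^3/16 + 2*a^2/5 - a/16


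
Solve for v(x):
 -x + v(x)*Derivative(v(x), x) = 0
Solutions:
 v(x) = -sqrt(C1 + x^2)
 v(x) = sqrt(C1 + x^2)


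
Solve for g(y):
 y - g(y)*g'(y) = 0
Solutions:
 g(y) = -sqrt(C1 + y^2)
 g(y) = sqrt(C1 + y^2)


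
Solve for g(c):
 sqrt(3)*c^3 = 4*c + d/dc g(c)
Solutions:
 g(c) = C1 + sqrt(3)*c^4/4 - 2*c^2


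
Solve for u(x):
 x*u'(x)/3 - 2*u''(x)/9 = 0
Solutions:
 u(x) = C1 + C2*erfi(sqrt(3)*x/2)


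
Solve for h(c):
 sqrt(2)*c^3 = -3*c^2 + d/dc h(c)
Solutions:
 h(c) = C1 + sqrt(2)*c^4/4 + c^3


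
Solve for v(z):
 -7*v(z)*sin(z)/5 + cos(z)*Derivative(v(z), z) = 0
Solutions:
 v(z) = C1/cos(z)^(7/5)


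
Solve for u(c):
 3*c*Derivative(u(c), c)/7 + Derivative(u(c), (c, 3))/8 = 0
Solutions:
 u(c) = C1 + Integral(C2*airyai(-2*3^(1/3)*7^(2/3)*c/7) + C3*airybi(-2*3^(1/3)*7^(2/3)*c/7), c)


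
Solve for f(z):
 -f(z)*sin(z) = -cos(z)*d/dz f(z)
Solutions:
 f(z) = C1/cos(z)


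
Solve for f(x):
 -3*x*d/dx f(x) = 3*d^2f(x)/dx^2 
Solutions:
 f(x) = C1 + C2*erf(sqrt(2)*x/2)


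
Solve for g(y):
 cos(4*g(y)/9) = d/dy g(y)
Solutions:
 -y - 9*log(sin(4*g(y)/9) - 1)/8 + 9*log(sin(4*g(y)/9) + 1)/8 = C1


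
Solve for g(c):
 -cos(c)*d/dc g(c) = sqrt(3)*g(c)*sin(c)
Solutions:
 g(c) = C1*cos(c)^(sqrt(3))


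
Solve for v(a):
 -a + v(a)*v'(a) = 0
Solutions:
 v(a) = -sqrt(C1 + a^2)
 v(a) = sqrt(C1 + a^2)


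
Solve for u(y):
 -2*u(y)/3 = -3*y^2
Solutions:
 u(y) = 9*y^2/2


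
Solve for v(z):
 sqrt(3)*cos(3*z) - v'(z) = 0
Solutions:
 v(z) = C1 + sqrt(3)*sin(3*z)/3


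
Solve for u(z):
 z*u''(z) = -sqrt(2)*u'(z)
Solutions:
 u(z) = C1 + C2*z^(1 - sqrt(2))


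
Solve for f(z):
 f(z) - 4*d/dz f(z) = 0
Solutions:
 f(z) = C1*exp(z/4)


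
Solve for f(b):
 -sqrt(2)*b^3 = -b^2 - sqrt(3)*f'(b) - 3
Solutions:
 f(b) = C1 + sqrt(6)*b^4/12 - sqrt(3)*b^3/9 - sqrt(3)*b


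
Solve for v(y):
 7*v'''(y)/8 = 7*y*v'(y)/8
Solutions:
 v(y) = C1 + Integral(C2*airyai(y) + C3*airybi(y), y)


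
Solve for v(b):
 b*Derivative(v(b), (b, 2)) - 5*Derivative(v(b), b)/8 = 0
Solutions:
 v(b) = C1 + C2*b^(13/8)


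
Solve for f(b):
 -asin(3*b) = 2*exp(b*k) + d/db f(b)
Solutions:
 f(b) = C1 - b*asin(3*b) - sqrt(1 - 9*b^2)/3 - 2*Piecewise((exp(b*k)/k, Ne(k, 0)), (b, True))


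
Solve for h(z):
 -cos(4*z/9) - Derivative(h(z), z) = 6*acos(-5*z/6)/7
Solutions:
 h(z) = C1 - 6*z*acos(-5*z/6)/7 - 6*sqrt(36 - 25*z^2)/35 - 9*sin(4*z/9)/4


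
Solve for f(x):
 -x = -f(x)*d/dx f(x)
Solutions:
 f(x) = -sqrt(C1 + x^2)
 f(x) = sqrt(C1 + x^2)


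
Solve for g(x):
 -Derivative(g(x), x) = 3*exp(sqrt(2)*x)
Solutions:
 g(x) = C1 - 3*sqrt(2)*exp(sqrt(2)*x)/2


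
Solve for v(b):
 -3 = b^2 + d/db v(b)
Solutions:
 v(b) = C1 - b^3/3 - 3*b


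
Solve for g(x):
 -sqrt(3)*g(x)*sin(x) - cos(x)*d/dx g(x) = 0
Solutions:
 g(x) = C1*cos(x)^(sqrt(3))


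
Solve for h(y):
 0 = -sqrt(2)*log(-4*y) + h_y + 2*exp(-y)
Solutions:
 h(y) = C1 + sqrt(2)*y*log(-y) + sqrt(2)*y*(-1 + 2*log(2)) + 2*exp(-y)


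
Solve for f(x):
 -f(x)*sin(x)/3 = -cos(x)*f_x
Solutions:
 f(x) = C1/cos(x)^(1/3)


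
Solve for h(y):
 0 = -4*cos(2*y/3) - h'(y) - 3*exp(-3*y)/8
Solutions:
 h(y) = C1 - 6*sin(2*y/3) + exp(-3*y)/8


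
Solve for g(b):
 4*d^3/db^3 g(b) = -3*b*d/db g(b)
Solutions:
 g(b) = C1 + Integral(C2*airyai(-6^(1/3)*b/2) + C3*airybi(-6^(1/3)*b/2), b)


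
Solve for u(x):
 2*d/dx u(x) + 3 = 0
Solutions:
 u(x) = C1 - 3*x/2


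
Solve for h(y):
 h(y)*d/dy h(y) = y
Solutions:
 h(y) = -sqrt(C1 + y^2)
 h(y) = sqrt(C1 + y^2)


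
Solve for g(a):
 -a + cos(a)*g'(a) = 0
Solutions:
 g(a) = C1 + Integral(a/cos(a), a)


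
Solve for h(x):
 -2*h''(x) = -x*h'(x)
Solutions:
 h(x) = C1 + C2*erfi(x/2)


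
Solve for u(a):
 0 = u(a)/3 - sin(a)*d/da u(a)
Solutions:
 u(a) = C1*(cos(a) - 1)^(1/6)/(cos(a) + 1)^(1/6)


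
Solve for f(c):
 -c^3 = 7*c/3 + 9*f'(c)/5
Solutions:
 f(c) = C1 - 5*c^4/36 - 35*c^2/54


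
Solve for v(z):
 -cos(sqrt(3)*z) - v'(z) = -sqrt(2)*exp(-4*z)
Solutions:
 v(z) = C1 - sqrt(3)*sin(sqrt(3)*z)/3 - sqrt(2)*exp(-4*z)/4


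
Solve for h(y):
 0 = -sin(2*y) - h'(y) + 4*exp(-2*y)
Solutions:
 h(y) = C1 + cos(2*y)/2 - 2*exp(-2*y)


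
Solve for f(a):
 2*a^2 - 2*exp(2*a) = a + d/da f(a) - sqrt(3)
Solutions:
 f(a) = C1 + 2*a^3/3 - a^2/2 + sqrt(3)*a - exp(2*a)


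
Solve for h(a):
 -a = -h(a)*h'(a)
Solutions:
 h(a) = -sqrt(C1 + a^2)
 h(a) = sqrt(C1 + a^2)


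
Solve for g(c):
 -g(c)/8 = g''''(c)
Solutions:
 g(c) = (C1*sin(2^(3/4)*c/4) + C2*cos(2^(3/4)*c/4))*exp(-2^(3/4)*c/4) + (C3*sin(2^(3/4)*c/4) + C4*cos(2^(3/4)*c/4))*exp(2^(3/4)*c/4)


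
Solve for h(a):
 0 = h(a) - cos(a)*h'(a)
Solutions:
 h(a) = C1*sqrt(sin(a) + 1)/sqrt(sin(a) - 1)


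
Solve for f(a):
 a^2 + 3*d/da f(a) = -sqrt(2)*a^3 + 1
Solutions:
 f(a) = C1 - sqrt(2)*a^4/12 - a^3/9 + a/3


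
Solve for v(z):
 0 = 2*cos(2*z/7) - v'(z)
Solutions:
 v(z) = C1 + 7*sin(2*z/7)


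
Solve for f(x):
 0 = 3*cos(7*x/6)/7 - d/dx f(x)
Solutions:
 f(x) = C1 + 18*sin(7*x/6)/49


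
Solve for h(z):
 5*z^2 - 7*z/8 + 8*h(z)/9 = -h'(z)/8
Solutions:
 h(z) = C1*exp(-64*z/9) - 45*z^2/8 + 657*z/256 - 5913/16384


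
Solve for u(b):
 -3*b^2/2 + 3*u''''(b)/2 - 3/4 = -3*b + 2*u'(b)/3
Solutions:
 u(b) = C1 + C4*exp(2^(2/3)*3^(1/3)*b/3) - 3*b^3/4 + 9*b^2/4 - 9*b/8 + (C2*sin(2^(2/3)*3^(5/6)*b/6) + C3*cos(2^(2/3)*3^(5/6)*b/6))*exp(-2^(2/3)*3^(1/3)*b/6)


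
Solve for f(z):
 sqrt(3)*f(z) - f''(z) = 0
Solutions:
 f(z) = C1*exp(-3^(1/4)*z) + C2*exp(3^(1/4)*z)


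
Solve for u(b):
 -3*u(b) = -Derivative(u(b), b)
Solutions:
 u(b) = C1*exp(3*b)


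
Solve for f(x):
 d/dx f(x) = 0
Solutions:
 f(x) = C1


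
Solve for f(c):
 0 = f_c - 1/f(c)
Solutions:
 f(c) = -sqrt(C1 + 2*c)
 f(c) = sqrt(C1 + 2*c)


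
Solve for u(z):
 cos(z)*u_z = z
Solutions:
 u(z) = C1 + Integral(z/cos(z), z)


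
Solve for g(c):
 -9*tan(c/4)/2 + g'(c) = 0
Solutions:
 g(c) = C1 - 18*log(cos(c/4))


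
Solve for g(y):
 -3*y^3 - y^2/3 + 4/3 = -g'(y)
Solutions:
 g(y) = C1 + 3*y^4/4 + y^3/9 - 4*y/3


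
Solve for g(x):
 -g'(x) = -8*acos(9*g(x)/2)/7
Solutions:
 Integral(1/acos(9*_y/2), (_y, g(x))) = C1 + 8*x/7


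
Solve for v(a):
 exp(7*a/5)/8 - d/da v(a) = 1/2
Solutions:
 v(a) = C1 - a/2 + 5*exp(7*a/5)/56


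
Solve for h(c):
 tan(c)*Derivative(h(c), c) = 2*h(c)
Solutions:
 h(c) = C1*sin(c)^2


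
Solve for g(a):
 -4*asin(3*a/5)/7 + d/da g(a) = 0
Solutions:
 g(a) = C1 + 4*a*asin(3*a/5)/7 + 4*sqrt(25 - 9*a^2)/21


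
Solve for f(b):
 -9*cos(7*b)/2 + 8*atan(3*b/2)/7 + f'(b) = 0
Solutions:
 f(b) = C1 - 8*b*atan(3*b/2)/7 + 8*log(9*b^2 + 4)/21 + 9*sin(7*b)/14


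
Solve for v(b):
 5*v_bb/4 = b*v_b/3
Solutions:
 v(b) = C1 + C2*erfi(sqrt(30)*b/15)


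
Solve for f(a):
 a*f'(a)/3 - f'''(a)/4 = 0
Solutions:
 f(a) = C1 + Integral(C2*airyai(6^(2/3)*a/3) + C3*airybi(6^(2/3)*a/3), a)


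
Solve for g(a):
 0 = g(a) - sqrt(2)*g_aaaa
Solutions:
 g(a) = C1*exp(-2^(7/8)*a/2) + C2*exp(2^(7/8)*a/2) + C3*sin(2^(7/8)*a/2) + C4*cos(2^(7/8)*a/2)


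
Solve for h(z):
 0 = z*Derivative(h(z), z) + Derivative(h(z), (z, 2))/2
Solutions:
 h(z) = C1 + C2*erf(z)


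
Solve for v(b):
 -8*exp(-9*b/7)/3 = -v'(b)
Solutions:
 v(b) = C1 - 56*exp(-9*b/7)/27


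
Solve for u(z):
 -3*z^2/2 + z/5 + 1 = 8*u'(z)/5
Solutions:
 u(z) = C1 - 5*z^3/16 + z^2/16 + 5*z/8


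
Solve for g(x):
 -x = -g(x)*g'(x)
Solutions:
 g(x) = -sqrt(C1 + x^2)
 g(x) = sqrt(C1 + x^2)


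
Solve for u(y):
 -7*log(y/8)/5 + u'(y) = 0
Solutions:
 u(y) = C1 + 7*y*log(y)/5 - 21*y*log(2)/5 - 7*y/5


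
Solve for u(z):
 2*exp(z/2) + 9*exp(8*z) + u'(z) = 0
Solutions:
 u(z) = C1 - 4*exp(z/2) - 9*exp(8*z)/8


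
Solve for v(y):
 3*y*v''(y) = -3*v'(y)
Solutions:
 v(y) = C1 + C2*log(y)


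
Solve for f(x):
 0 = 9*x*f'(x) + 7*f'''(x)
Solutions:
 f(x) = C1 + Integral(C2*airyai(-21^(2/3)*x/7) + C3*airybi(-21^(2/3)*x/7), x)


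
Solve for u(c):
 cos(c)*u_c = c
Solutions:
 u(c) = C1 + Integral(c/cos(c), c)


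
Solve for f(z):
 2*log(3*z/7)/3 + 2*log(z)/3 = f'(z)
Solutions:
 f(z) = C1 + 4*z*log(z)/3 - 4*z/3 - 2*z*log(7)/3 + 2*z*log(3)/3


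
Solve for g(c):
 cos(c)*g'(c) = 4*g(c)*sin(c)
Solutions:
 g(c) = C1/cos(c)^4


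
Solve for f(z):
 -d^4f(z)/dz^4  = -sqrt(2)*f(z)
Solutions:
 f(z) = C1*exp(-2^(1/8)*z) + C2*exp(2^(1/8)*z) + C3*sin(2^(1/8)*z) + C4*cos(2^(1/8)*z)


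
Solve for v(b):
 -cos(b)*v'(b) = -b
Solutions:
 v(b) = C1 + Integral(b/cos(b), b)


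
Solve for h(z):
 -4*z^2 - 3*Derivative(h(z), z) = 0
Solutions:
 h(z) = C1 - 4*z^3/9


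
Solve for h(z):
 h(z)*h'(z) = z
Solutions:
 h(z) = -sqrt(C1 + z^2)
 h(z) = sqrt(C1 + z^2)


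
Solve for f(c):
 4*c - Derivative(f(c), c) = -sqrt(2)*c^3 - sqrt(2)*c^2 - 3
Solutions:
 f(c) = C1 + sqrt(2)*c^4/4 + sqrt(2)*c^3/3 + 2*c^2 + 3*c


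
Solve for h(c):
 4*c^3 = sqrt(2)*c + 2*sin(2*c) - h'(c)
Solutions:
 h(c) = C1 - c^4 + sqrt(2)*c^2/2 - cos(2*c)


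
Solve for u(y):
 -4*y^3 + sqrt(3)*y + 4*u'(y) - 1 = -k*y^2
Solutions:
 u(y) = C1 - k*y^3/12 + y^4/4 - sqrt(3)*y^2/8 + y/4


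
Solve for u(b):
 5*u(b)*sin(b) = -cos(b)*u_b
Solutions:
 u(b) = C1*cos(b)^5


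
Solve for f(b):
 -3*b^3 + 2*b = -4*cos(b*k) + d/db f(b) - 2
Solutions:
 f(b) = C1 - 3*b^4/4 + b^2 + 2*b + 4*sin(b*k)/k


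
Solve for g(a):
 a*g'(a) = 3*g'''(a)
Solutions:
 g(a) = C1 + Integral(C2*airyai(3^(2/3)*a/3) + C3*airybi(3^(2/3)*a/3), a)


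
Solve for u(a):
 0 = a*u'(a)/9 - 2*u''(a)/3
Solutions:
 u(a) = C1 + C2*erfi(sqrt(3)*a/6)


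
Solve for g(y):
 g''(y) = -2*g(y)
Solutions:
 g(y) = C1*sin(sqrt(2)*y) + C2*cos(sqrt(2)*y)


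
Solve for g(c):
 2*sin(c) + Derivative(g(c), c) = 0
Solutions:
 g(c) = C1 + 2*cos(c)


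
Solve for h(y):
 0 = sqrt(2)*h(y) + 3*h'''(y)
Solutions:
 h(y) = C3*exp(-2^(1/6)*3^(2/3)*y/3) + (C1*sin(6^(1/6)*y/2) + C2*cos(6^(1/6)*y/2))*exp(2^(1/6)*3^(2/3)*y/6)


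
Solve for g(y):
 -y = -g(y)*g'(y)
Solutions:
 g(y) = -sqrt(C1 + y^2)
 g(y) = sqrt(C1 + y^2)


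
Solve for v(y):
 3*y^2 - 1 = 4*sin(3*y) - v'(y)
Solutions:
 v(y) = C1 - y^3 + y - 4*cos(3*y)/3


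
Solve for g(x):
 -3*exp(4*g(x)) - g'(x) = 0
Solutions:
 g(x) = log(-I*(1/(C1 + 12*x))^(1/4))
 g(x) = log(I*(1/(C1 + 12*x))^(1/4))
 g(x) = log(-(1/(C1 + 12*x))^(1/4))
 g(x) = log(1/(C1 + 12*x))/4


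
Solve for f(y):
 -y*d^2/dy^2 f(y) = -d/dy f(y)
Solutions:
 f(y) = C1 + C2*y^2


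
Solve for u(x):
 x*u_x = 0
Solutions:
 u(x) = C1


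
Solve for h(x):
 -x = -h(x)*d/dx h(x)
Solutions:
 h(x) = -sqrt(C1 + x^2)
 h(x) = sqrt(C1 + x^2)


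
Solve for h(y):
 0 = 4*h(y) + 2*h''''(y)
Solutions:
 h(y) = (C1*sin(2^(3/4)*y/2) + C2*cos(2^(3/4)*y/2))*exp(-2^(3/4)*y/2) + (C3*sin(2^(3/4)*y/2) + C4*cos(2^(3/4)*y/2))*exp(2^(3/4)*y/2)


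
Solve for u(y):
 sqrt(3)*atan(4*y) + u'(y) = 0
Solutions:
 u(y) = C1 - sqrt(3)*(y*atan(4*y) - log(16*y^2 + 1)/8)


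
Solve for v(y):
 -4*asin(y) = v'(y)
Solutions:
 v(y) = C1 - 4*y*asin(y) - 4*sqrt(1 - y^2)


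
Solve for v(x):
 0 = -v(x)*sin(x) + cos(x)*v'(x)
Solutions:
 v(x) = C1/cos(x)


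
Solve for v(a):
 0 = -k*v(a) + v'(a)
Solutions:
 v(a) = C1*exp(a*k)


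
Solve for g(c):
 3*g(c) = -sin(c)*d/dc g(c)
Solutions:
 g(c) = C1*(cos(c) + 1)^(3/2)/(cos(c) - 1)^(3/2)


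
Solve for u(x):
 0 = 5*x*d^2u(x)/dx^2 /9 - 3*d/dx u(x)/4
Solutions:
 u(x) = C1 + C2*x^(47/20)


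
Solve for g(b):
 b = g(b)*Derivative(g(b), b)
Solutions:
 g(b) = -sqrt(C1 + b^2)
 g(b) = sqrt(C1 + b^2)


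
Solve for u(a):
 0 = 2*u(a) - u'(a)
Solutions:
 u(a) = C1*exp(2*a)


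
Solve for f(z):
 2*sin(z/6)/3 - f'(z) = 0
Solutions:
 f(z) = C1 - 4*cos(z/6)


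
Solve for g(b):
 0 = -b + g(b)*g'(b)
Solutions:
 g(b) = -sqrt(C1 + b^2)
 g(b) = sqrt(C1 + b^2)


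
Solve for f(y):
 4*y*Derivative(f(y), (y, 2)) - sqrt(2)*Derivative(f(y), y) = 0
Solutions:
 f(y) = C1 + C2*y^(sqrt(2)/4 + 1)


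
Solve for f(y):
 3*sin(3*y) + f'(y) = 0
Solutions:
 f(y) = C1 + cos(3*y)


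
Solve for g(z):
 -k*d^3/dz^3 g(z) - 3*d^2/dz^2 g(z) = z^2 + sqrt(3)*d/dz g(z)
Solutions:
 g(z) = C1 + C2*exp(z*(sqrt(-4*sqrt(3)*k + 9) - 3)/(2*k)) + C3*exp(-z*(sqrt(-4*sqrt(3)*k + 9) + 3)/(2*k)) + 2*k*z/3 - sqrt(3)*z^3/9 + z^2 - 2*sqrt(3)*z


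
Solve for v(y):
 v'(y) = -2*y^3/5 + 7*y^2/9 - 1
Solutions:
 v(y) = C1 - y^4/10 + 7*y^3/27 - y


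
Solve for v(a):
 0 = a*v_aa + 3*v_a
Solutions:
 v(a) = C1 + C2/a^2


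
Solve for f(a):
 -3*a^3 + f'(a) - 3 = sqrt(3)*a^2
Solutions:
 f(a) = C1 + 3*a^4/4 + sqrt(3)*a^3/3 + 3*a


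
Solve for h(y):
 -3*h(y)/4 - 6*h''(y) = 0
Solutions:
 h(y) = C1*sin(sqrt(2)*y/4) + C2*cos(sqrt(2)*y/4)


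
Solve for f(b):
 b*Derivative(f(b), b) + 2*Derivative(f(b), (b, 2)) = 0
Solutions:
 f(b) = C1 + C2*erf(b/2)


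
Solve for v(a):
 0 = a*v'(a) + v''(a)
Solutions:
 v(a) = C1 + C2*erf(sqrt(2)*a/2)


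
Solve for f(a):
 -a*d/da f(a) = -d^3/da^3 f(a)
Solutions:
 f(a) = C1 + Integral(C2*airyai(a) + C3*airybi(a), a)


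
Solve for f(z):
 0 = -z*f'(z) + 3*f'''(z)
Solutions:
 f(z) = C1 + Integral(C2*airyai(3^(2/3)*z/3) + C3*airybi(3^(2/3)*z/3), z)


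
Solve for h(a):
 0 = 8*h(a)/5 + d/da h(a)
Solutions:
 h(a) = C1*exp(-8*a/5)


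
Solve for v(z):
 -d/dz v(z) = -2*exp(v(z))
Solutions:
 v(z) = log(-1/(C1 + 2*z))


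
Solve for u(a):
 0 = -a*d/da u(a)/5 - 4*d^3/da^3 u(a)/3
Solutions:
 u(a) = C1 + Integral(C2*airyai(-150^(1/3)*a/10) + C3*airybi(-150^(1/3)*a/10), a)


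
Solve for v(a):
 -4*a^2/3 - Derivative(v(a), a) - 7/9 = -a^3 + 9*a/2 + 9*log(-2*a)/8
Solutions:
 v(a) = C1 + a^4/4 - 4*a^3/9 - 9*a^2/4 - 9*a*log(-a)/8 + a*(25 - 81*log(2))/72


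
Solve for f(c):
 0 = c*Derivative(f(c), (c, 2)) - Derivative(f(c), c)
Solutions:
 f(c) = C1 + C2*c^2


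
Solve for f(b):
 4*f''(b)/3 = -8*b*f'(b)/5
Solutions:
 f(b) = C1 + C2*erf(sqrt(15)*b/5)


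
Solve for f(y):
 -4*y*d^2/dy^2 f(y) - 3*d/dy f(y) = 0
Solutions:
 f(y) = C1 + C2*y^(1/4)


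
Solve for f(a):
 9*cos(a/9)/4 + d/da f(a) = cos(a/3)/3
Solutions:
 f(a) = C1 - 81*sin(a/9)/4 + sin(a/3)


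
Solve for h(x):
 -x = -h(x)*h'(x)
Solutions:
 h(x) = -sqrt(C1 + x^2)
 h(x) = sqrt(C1 + x^2)


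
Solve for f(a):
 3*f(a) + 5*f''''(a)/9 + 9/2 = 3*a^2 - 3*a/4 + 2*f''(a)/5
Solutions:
 f(a) = a^2 - a/4 + (C1*sin(15^(3/4)*a*sin(atan(sqrt(366)/3)/2)/5) + C2*cos(15^(3/4)*a*sin(atan(sqrt(366)/3)/2)/5))*exp(-15^(3/4)*a*cos(atan(sqrt(366)/3)/2)/5) + (C3*sin(15^(3/4)*a*sin(atan(sqrt(366)/3)/2)/5) + C4*cos(15^(3/4)*a*sin(atan(sqrt(366)/3)/2)/5))*exp(15^(3/4)*a*cos(atan(sqrt(366)/3)/2)/5) - 37/30


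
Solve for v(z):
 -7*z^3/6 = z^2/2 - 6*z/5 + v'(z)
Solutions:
 v(z) = C1 - 7*z^4/24 - z^3/6 + 3*z^2/5


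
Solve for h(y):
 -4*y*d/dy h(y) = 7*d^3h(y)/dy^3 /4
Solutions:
 h(y) = C1 + Integral(C2*airyai(-2*2^(1/3)*7^(2/3)*y/7) + C3*airybi(-2*2^(1/3)*7^(2/3)*y/7), y)


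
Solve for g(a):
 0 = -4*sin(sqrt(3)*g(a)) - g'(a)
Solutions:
 g(a) = sqrt(3)*(-acos((-exp(2*sqrt(3)*C1) - exp(8*sqrt(3)*a))/(exp(2*sqrt(3)*C1) - exp(8*sqrt(3)*a))) + 2*pi)/3
 g(a) = sqrt(3)*acos((-exp(2*sqrt(3)*C1) - exp(8*sqrt(3)*a))/(exp(2*sqrt(3)*C1) - exp(8*sqrt(3)*a)))/3


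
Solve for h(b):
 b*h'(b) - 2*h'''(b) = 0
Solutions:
 h(b) = C1 + Integral(C2*airyai(2^(2/3)*b/2) + C3*airybi(2^(2/3)*b/2), b)


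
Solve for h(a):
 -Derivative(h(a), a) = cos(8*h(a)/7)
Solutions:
 a - 7*log(sin(8*h(a)/7) - 1)/16 + 7*log(sin(8*h(a)/7) + 1)/16 = C1


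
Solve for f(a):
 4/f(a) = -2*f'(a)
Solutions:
 f(a) = -sqrt(C1 - 4*a)
 f(a) = sqrt(C1 - 4*a)


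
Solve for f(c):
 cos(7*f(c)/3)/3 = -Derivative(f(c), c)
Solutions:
 c/3 - 3*log(sin(7*f(c)/3) - 1)/14 + 3*log(sin(7*f(c)/3) + 1)/14 = C1


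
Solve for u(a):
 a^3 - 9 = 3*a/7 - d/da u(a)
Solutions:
 u(a) = C1 - a^4/4 + 3*a^2/14 + 9*a


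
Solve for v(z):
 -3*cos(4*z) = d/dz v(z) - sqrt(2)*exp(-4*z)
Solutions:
 v(z) = C1 - 3*sin(4*z)/4 - sqrt(2)*exp(-4*z)/4


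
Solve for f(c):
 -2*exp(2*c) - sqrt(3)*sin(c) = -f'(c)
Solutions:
 f(c) = C1 + exp(2*c) - sqrt(3)*cos(c)


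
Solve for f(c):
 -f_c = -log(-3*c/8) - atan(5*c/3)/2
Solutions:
 f(c) = C1 + c*log(-c) + c*atan(5*c/3)/2 - 3*c*log(2) - c + c*log(3) - 3*log(25*c^2 + 9)/20


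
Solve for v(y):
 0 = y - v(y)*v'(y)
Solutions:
 v(y) = -sqrt(C1 + y^2)
 v(y) = sqrt(C1 + y^2)


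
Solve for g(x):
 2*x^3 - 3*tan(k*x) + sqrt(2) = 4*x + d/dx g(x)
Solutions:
 g(x) = C1 + x^4/2 - 2*x^2 + sqrt(2)*x - 3*Piecewise((-log(cos(k*x))/k, Ne(k, 0)), (0, True))


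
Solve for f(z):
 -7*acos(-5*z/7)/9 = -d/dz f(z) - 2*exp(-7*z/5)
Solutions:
 f(z) = C1 + 7*z*acos(-5*z/7)/9 + 7*sqrt(49 - 25*z^2)/45 + 10*exp(-7*z/5)/7


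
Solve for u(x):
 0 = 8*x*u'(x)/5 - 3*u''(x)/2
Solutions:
 u(x) = C1 + C2*erfi(2*sqrt(30)*x/15)


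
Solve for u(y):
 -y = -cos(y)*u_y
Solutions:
 u(y) = C1 + Integral(y/cos(y), y)


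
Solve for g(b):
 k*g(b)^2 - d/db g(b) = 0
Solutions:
 g(b) = -1/(C1 + b*k)


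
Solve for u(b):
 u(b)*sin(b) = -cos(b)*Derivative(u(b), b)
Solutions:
 u(b) = C1*cos(b)


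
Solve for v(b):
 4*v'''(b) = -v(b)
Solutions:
 v(b) = C3*exp(-2^(1/3)*b/2) + (C1*sin(2^(1/3)*sqrt(3)*b/4) + C2*cos(2^(1/3)*sqrt(3)*b/4))*exp(2^(1/3)*b/4)


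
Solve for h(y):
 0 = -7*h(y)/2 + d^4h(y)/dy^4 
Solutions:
 h(y) = C1*exp(-2^(3/4)*7^(1/4)*y/2) + C2*exp(2^(3/4)*7^(1/4)*y/2) + C3*sin(2^(3/4)*7^(1/4)*y/2) + C4*cos(2^(3/4)*7^(1/4)*y/2)


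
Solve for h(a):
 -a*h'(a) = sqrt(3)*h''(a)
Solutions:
 h(a) = C1 + C2*erf(sqrt(2)*3^(3/4)*a/6)


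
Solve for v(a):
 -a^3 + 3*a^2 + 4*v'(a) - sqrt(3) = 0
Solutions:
 v(a) = C1 + a^4/16 - a^3/4 + sqrt(3)*a/4


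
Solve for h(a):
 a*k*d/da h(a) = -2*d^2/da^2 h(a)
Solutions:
 h(a) = Piecewise((-sqrt(pi)*C1*erf(a*sqrt(k)/2)/sqrt(k) - C2, (k > 0) | (k < 0)), (-C1*a - C2, True))


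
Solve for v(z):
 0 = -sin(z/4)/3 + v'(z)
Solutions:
 v(z) = C1 - 4*cos(z/4)/3


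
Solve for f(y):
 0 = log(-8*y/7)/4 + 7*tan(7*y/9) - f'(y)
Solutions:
 f(y) = C1 + y*log(-y)/4 - y*log(7) - y/4 + 3*y*log(14)/4 - 9*log(cos(7*y/9))


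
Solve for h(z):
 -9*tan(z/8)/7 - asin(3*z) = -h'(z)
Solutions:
 h(z) = C1 + z*asin(3*z) + sqrt(1 - 9*z^2)/3 - 72*log(cos(z/8))/7


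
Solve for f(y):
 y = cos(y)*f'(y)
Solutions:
 f(y) = C1 + Integral(y/cos(y), y)


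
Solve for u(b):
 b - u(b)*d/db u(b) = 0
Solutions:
 u(b) = -sqrt(C1 + b^2)
 u(b) = sqrt(C1 + b^2)


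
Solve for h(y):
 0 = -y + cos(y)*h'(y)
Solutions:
 h(y) = C1 + Integral(y/cos(y), y)


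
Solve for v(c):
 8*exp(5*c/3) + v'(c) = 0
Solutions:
 v(c) = C1 - 24*exp(5*c/3)/5


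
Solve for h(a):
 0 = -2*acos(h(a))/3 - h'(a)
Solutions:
 Integral(1/acos(_y), (_y, h(a))) = C1 - 2*a/3


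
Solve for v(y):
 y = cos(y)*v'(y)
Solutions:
 v(y) = C1 + Integral(y/cos(y), y)


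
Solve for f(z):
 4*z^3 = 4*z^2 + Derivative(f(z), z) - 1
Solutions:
 f(z) = C1 + z^4 - 4*z^3/3 + z


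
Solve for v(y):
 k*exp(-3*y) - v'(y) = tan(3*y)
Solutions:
 v(y) = C1 - k*exp(-3*y)/3 - log(tan(3*y)^2 + 1)/6


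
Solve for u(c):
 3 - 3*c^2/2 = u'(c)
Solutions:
 u(c) = C1 - c^3/2 + 3*c


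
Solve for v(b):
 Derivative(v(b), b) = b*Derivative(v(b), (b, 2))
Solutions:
 v(b) = C1 + C2*b^2


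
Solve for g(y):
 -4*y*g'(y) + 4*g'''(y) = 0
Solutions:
 g(y) = C1 + Integral(C2*airyai(y) + C3*airybi(y), y)


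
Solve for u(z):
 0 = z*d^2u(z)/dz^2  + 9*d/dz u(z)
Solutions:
 u(z) = C1 + C2/z^8


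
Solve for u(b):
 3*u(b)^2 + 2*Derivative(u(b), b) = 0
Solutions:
 u(b) = 2/(C1 + 3*b)


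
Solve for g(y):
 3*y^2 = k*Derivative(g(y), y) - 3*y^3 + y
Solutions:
 g(y) = C1 + 3*y^4/(4*k) + y^3/k - y^2/(2*k)


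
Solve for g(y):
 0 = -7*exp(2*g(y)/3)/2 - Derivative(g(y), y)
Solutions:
 g(y) = 3*log(-sqrt(-1/(C1 - 7*y))) + 3*log(3)/2
 g(y) = 3*log(-1/(C1 - 7*y))/2 + 3*log(3)/2


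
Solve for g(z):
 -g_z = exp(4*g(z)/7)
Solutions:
 g(z) = 7*log(-(1/(C1 + 4*z))^(1/4)) + 7*log(7)/4
 g(z) = 7*log(1/(C1 + 4*z))/4 + 7*log(7)/4
 g(z) = 7*log(-I*(1/(C1 + 4*z))^(1/4)) + 7*log(7)/4
 g(z) = 7*log(I*(1/(C1 + 4*z))^(1/4)) + 7*log(7)/4
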